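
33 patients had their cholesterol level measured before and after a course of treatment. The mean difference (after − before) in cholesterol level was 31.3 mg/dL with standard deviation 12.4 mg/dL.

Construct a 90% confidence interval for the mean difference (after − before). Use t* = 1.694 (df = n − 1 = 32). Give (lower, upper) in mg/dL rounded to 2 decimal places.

This is a matched-pairs design, so SE = s_d/√n = 12.4/√33 = 2.1586.
Margin = 1.694 × 2.1586 = 3.6567; the interval is 31.3 ± 3.6567 = (27.64, 34.96).

(27.64, 34.96)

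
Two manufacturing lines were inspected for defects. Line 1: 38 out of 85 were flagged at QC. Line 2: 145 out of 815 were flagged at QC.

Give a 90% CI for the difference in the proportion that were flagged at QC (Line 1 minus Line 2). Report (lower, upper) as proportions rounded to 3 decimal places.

(0.178, 0.361)

p̂₁ = 38/85 = 0.4471 and p̂₂ = 145/815 = 0.1779.
SE₁ = √(p̂₁(1−p̂₁)/n₁) = √(0.4471·0.5529/85) = 0.05393; SE₂ = √(0.1779·0.8221/815) = 0.01340.
Independent samples: SE of the difference = √(SE₁² + SE₂²) = √(0.0029084449 + 0.00017956) = 0.05557.
z* for 90% confidence is 1.645, so the margin of error is 1.645 × 0.05557 = 0.09141.
Point estimate p̂₁ − p̂₂ = 0.4471 − 0.1779 = 0.2692.
0.2692 ± 0.09141 → (0.178, 0.361).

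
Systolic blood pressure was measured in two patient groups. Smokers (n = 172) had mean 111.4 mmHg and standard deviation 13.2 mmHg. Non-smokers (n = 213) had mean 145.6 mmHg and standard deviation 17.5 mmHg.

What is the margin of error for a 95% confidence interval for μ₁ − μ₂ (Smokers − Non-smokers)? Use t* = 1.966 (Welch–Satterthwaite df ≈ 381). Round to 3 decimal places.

Per-group SEs: s₁/√n₁ = 13.2/√172 = 1.0065, s₂/√n₂ = 17.5/√213 = 1.1991.
Unpooled SE of the difference: √(1.01304225 + 1.43784081) = 1.5655.
Margin of error = t* · SE = 1.966 × 1.5655 = 3.0778.

3.078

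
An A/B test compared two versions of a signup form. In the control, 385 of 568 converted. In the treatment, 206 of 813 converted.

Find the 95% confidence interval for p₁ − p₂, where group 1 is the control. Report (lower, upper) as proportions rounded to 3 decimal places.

(0.376, 0.473)

First, p̂₁ = 385/568 = 0.6778; p̂₂ = 206/813 = 0.2534.
The two standard errors are √(0.6778×0.3222/568) = 0.01961 and √(0.2534×0.7466/813) = 0.01525.
Because the samples are independent, SE_diff = √(0.01961² + 0.01525²) = 0.02484.
Using z* = 1.960 for 95%, ME = 1.960 × 0.02484 = 0.04869.
p̂₁ − p̂₂ = 0.4244; interval 0.4244 ± 0.04869 gives (0.376, 0.473).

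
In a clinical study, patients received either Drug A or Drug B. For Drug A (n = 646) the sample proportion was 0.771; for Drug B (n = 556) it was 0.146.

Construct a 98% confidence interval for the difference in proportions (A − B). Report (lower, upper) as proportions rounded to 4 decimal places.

(0.5731, 0.6769)

SE₁ = √(p̂₁(1−p̂₁)/n₁) = √(0.7710·0.2290/646) = 0.01653; SE₂ = √(0.1460·0.8540/556) = 0.01498.
Independent samples: SE of the difference = √(SE₁² + SE₂²) = √(0.0002732409 + 0.0002244004) = 0.02231.
z* for 98% confidence is 2.326, so the margin of error is 2.326 × 0.02231 = 0.05189.
Point estimate p̂₁ − p̂₂ = 0.7710 − 0.1460 = 0.6250.
0.6250 ± 0.05189 → (0.5731, 0.6769).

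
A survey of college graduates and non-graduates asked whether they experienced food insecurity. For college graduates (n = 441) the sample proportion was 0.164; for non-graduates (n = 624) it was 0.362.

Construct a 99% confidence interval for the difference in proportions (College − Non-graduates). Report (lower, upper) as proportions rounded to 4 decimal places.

(-0.2652, -0.1308)

SE₁ = √(p̂₁(1−p̂₁)/n₁) = √(0.1640·0.8360/441) = 0.01763; SE₂ = √(0.3620·0.6380/624) = 0.01924.
Independent samples: SE of the difference = √(SE₁² + SE₂²) = √(0.0003108169 + 0.0003701776) = 0.02610.
z* for 99% confidence is 2.576, so the margin of error is 2.576 × 0.02610 = 0.06723.
Point estimate p̂₁ − p̂₂ = 0.1640 − 0.3620 = -0.1980.
-0.1980 ± 0.06723 → (-0.2652, -0.1308).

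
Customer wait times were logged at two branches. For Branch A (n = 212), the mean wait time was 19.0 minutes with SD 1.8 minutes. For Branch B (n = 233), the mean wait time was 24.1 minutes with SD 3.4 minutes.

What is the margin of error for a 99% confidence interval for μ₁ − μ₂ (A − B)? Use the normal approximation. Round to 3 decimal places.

0.656

Per-group SEs: s₁/√n₁ = 1.8/√212 = 0.1236, s₂/√n₂ = 3.4/√233 = 0.2227.
Unpooled SE of the difference: √(0.01527696 + 0.04959529) = 0.2547.
Margin of error = z* · SE = 2.576 × 0.2547 = 0.6561.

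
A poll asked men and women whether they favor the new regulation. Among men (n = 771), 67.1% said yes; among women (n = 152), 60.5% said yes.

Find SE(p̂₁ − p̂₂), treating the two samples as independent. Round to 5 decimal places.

0.04311

The two standard errors are √(0.6710×0.3290/771) = 0.01692 and √(0.6050×0.3950/152) = 0.03965.
Because the samples are independent, SE_diff = √(0.01692² + 0.03965²) = 0.04311.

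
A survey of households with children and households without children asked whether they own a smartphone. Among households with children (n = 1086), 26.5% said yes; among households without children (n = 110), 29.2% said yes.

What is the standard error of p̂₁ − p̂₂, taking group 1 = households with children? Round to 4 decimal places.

Each SE is √(p̂(1−p̂)/n): √(0.2650·0.7350/1086) = 0.01339 and √(0.2920·0.7080/110) = 0.04335.
SE(p̂₁ − p̂₂) = √(SE₁² + SE₂²) = √(0.0001792921 + 0.0018792225) = 0.04537, since the two samples are independent.

0.0454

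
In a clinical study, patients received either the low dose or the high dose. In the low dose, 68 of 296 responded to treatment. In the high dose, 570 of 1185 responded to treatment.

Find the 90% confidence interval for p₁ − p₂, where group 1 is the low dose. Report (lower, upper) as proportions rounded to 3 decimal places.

First, p̂₁ = 68/296 = 0.2297; p̂₂ = 570/1185 = 0.4810.
The two standard errors are √(0.2297×0.7703/296) = 0.02445 and √(0.4810×0.5190/1185) = 0.01451.
Because the samples are independent, SE_diff = √(0.02445² + 0.01451²) = 0.02843.
Using z* = 1.645 for 90%, ME = 1.645 × 0.02843 = 0.04677.
p̂₁ − p̂₂ = -0.2513; interval -0.2513 ± 0.04677 gives (-0.298, -0.205).

(-0.298, -0.205)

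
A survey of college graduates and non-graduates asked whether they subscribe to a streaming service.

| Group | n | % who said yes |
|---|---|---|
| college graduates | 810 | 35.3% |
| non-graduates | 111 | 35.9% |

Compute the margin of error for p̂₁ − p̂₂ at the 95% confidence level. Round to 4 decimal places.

The two standard errors are √(0.3530×0.6470/810) = 0.01679 and √(0.3590×0.6410/111) = 0.04553.
Because the samples are independent, SE_diff = √(0.01679² + 0.04553²) = 0.04853.
Using z* = 1.960 for 95%, ME = 1.960 × 0.04853 = 0.09512.

0.0951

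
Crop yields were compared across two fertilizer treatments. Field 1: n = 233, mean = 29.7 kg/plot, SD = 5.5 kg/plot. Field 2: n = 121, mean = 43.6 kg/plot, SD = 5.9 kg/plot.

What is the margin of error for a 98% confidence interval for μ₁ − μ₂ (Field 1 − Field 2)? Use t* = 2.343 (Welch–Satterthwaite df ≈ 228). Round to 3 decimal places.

1.514

Standard errors of each mean: 5.5/√233 = 0.3603 and 5.9/√121 = 0.5364.
SE(x̄₁ − x̄₂) = √(0.3603² + 0.5364²) = 0.6462 for independent samples with unequal variances.
With t* = 2.343, the margin is 2.343 × 0.6462 = 1.5140.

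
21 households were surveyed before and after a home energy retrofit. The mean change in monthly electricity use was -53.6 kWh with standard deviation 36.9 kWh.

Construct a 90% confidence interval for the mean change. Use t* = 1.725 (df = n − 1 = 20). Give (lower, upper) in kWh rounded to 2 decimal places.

This is a matched-pairs design, so SE = s_d/√n = 36.9/√21 = 8.0522.
Margin = 1.725 × 8.0522 = 13.8900; the interval is -53.6 ± 13.8900 = (-67.49, -39.71).

(-67.49, -39.71)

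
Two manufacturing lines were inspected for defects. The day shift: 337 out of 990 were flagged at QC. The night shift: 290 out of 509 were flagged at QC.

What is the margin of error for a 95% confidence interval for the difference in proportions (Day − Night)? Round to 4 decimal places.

0.0522

p̂₁ = 337/990 = 0.3404 and p̂₂ = 290/509 = 0.5697.
SE₁ = √(p̂₁(1−p̂₁)/n₁) = √(0.3404·0.6596/990) = 0.01506; SE₂ = √(0.5697·0.4303/509) = 0.02195.
Independent samples: SE of the difference = √(SE₁² + SE₂²) = √(0.0002268036 + 0.0004818025) = 0.02662.
z* for 95% confidence is 1.960, so the margin of error is 1.960 × 0.02662 = 0.05218.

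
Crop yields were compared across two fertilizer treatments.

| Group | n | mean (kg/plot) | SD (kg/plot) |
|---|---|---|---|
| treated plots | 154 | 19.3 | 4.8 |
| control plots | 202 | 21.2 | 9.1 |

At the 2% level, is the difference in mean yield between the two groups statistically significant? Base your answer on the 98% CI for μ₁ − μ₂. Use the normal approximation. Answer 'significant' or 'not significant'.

significant

SE₁ = s₁/√n₁ = 4.8/√154 = 0.3868; SE₂ = 9.1/√202 = 0.6403.
Independent samples, unequal variances: SE_diff = √(SE₁² + SE₂²) = √(0.14961424 + 0.40998409) = 0.7481.
z* = 2.326, so margin of error = 2.326 × 0.7481 = 1.7401.
Difference in means = 19.3 − 21.2 = -1.9000.
-1.9000 ± 1.7401 → (-3.6401, -0.1599).
The interval (-3.6401, -0.1599) does not contain 0, so the difference is significant.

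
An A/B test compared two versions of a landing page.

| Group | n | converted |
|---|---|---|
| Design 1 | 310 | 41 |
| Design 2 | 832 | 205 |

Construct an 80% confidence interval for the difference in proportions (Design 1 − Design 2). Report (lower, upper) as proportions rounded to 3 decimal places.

(-0.145, -0.083)

First, p̂₁ = 41/310 = 0.1323; p̂₂ = 205/832 = 0.2464.
The two standard errors are √(0.1323×0.8677/310) = 0.01924 and √(0.2464×0.7536/832) = 0.01494.
Because the samples are independent, SE_diff = √(0.01924² + 0.01494²) = 0.02436.
Using z* = 1.282 for 80%, ME = 1.282 × 0.02436 = 0.03123.
p̂₁ − p̂₂ = -0.1141; interval -0.1141 ± 0.03123 gives (-0.145, -0.083).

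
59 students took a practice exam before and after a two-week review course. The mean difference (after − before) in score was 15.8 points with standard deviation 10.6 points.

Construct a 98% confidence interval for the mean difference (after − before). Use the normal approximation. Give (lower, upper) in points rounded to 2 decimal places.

(12.59, 19.01)

Paired design: SE = s_d/√n = 10.6/√59 = 1.3800.
z* = 2.326; margin of error = 2.326 × 1.3800 = 3.2099.
15.8 ± 3.2099 → (12.59, 19.01).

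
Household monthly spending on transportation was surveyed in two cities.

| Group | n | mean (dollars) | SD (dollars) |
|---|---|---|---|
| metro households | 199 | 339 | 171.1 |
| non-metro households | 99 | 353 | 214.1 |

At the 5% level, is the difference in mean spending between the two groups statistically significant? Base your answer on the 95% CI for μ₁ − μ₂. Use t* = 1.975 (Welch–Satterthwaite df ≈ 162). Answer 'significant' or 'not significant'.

SE₁ = s₁/√n₁ = 171.1/√199 = 12.1290; SE₂ = 214.1/√99 = 21.5179.
Independent samples, unequal variances: SE_diff = √(SE₁² + SE₂²) = √(147.112641 + 463.02002041) = 24.7009.
t* = 1.975, so margin of error = 1.975 × 24.7009 = 48.7843.
Difference in means = 339 − 353 = -14.0000.
-14.0000 ± 48.7843 → (-62.7843, 34.7843).
The interval (-62.7843, 34.7843) contains 0, so the difference is not significant.

not significant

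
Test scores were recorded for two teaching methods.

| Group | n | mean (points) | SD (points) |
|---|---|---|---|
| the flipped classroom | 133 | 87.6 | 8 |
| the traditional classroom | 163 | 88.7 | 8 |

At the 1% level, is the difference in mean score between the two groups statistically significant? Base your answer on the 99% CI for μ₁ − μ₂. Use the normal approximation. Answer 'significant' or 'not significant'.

not significant

SE₁ = s₁/√n₁ = 8/√133 = 0.6937; SE₂ = 8/√163 = 0.6266.
Independent samples, unequal variances: SE_diff = √(SE₁² + SE₂²) = √(0.48121969 + 0.39262756) = 0.9348.
z* = 2.576, so margin of error = 2.576 × 0.9348 = 2.4080.
Difference in means = 87.6 − 88.7 = -1.1000.
-1.1000 ± 2.4080 → (-3.5080, 1.3080).
The interval (-3.5080, 1.3080) contains 0, so the difference is not significant.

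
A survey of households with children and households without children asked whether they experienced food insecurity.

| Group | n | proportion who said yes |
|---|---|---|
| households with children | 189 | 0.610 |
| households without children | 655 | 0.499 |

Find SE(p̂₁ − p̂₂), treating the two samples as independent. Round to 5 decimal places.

Each SE is √(p̂(1−p̂)/n): √(0.6100·0.3900/189) = 0.03548 and √(0.4990·0.5010/655) = 0.01954.
SE(p̂₁ − p̂₂) = √(SE₁² + SE₂²) = √(0.0012588304 + 0.0003818116) = 0.04050, since the two samples are independent.

0.04050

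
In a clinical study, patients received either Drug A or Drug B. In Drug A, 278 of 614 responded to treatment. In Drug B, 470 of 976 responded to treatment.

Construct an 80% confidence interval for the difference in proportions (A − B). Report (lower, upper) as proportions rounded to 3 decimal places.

p̂₁ = 278/614 = 0.4528 and p̂₂ = 470/976 = 0.4816.
SE₁ = √(p̂₁(1−p̂₁)/n₁) = √(0.4528·0.5472/614) = 0.02009; SE₂ = √(0.4816·0.5184/976) = 0.01599.
Independent samples: SE of the difference = √(SE₁² + SE₂²) = √(0.0004036081 + 0.0002556801) = 0.02568.
z* for 80% confidence is 1.282, so the margin of error is 1.282 × 0.02568 = 0.03292.
Point estimate p̂₁ − p̂₂ = 0.4528 − 0.4816 = -0.0288.
-0.0288 ± 0.03292 → (-0.062, 0.004).

(-0.062, 0.004)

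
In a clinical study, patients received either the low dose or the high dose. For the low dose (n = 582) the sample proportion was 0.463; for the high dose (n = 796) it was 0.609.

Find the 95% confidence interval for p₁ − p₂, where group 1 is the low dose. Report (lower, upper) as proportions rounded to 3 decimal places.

Each SE is √(p̂(1−p̂)/n): √(0.4630·0.5370/582) = 0.02067 and √(0.6090·0.3910/796) = 0.01730.
SE(p̂₁ − p̂₂) = √(SE₁² + SE₂²) = √(0.0004272489 + 0.00029929) = 0.02695, since the two samples are independent.
At 95% confidence z* = 1.960; margin = 1.960 × 0.02695 = 0.05282.
The difference is 0.4630 − 0.6090 = -0.1460, so the interval is -0.1460 ± 0.05282 = (-0.199, -0.093).

(-0.199, -0.093)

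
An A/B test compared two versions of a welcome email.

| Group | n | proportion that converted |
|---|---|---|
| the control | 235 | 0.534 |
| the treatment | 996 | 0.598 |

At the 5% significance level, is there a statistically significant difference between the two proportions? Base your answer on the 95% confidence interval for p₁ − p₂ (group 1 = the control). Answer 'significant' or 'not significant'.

The two standard errors are √(0.5340×0.4660/235) = 0.03254 and √(0.5980×0.4020/996) = 0.01554.
Because the samples are independent, SE_diff = √(0.03254² + 0.01554²) = 0.03606.
Using z* = 1.960 for 95%, ME = 1.960 × 0.03606 = 0.07068.
p̂₁ − p̂₂ = -0.0640; interval -0.0640 ± 0.07068 gives (-0.13468, 0.00668).
The interval (-0.13468, 0.00668) contains 0, so the difference is not significant.

not significant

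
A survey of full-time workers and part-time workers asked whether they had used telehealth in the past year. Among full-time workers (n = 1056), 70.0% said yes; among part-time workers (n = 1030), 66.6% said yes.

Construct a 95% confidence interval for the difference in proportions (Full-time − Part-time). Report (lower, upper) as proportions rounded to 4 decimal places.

(-0.0059, 0.0739)

SE₁ = √(p̂₁(1−p̂₁)/n₁) = √(0.7000·0.3000/1056) = 0.01410; SE₂ = √(0.6660·0.3340/1030) = 0.01470.
Independent samples: SE of the difference = √(SE₁² + SE₂²) = √(0.00019881 + 0.00021609) = 0.02037.
z* for 95% confidence is 1.960, so the margin of error is 1.960 × 0.02037 = 0.03993.
Point estimate p̂₁ − p̂₂ = 0.7000 − 0.6660 = 0.0340.
0.0340 ± 0.03993 → (-0.0059, 0.0739).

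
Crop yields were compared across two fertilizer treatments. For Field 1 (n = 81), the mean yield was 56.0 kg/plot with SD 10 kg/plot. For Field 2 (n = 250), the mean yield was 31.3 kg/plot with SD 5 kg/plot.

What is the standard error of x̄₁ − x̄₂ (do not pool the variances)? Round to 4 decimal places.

Per-group SEs: s₁/√n₁ = 10/√81 = 1.1111, s₂/√n₂ = 5/√250 = 0.3162.
Unpooled SE of the difference: √(1.23454321 + 0.09998244) = 1.1552.

1.1552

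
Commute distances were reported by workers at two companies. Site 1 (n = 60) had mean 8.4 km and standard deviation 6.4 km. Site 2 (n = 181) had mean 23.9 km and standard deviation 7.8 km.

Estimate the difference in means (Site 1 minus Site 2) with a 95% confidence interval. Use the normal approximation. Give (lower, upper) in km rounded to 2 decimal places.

(-17.48, -13.52)

Per-group SEs: s₁/√n₁ = 6.4/√60 = 0.8262, s₂/√n₂ = 7.8/√181 = 0.5798.
Unpooled SE of the difference: √(0.68260644 + 0.33616804) = 1.0093.
Margin of error = z* · SE = 1.960 × 1.0093 = 1.9782.
x̄₁ − x̄₂ = 8.4 − 23.9 = -15.5000.
CI: -15.5000 ± 1.9782 = (-17.48, -13.52).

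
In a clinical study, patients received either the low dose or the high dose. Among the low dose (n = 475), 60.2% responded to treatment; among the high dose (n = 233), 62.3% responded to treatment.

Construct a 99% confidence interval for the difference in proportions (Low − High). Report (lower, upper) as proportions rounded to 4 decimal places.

Each SE is √(p̂(1−p̂)/n): √(0.6020·0.3980/475) = 0.02246 and √(0.6230·0.3770/233) = 0.03175.
SE(p̂₁ − p̂₂) = √(SE₁² + SE₂²) = √(0.0005044516 + 0.0010080625) = 0.03889, since the two samples are independent.
At 99% confidence z* = 2.576; margin = 2.576 × 0.03889 = 0.10018.
The difference is 0.6020 − 0.6230 = -0.0210, so the interval is -0.0210 ± 0.10018 = (-0.1212, 0.0792).

(-0.1212, 0.0792)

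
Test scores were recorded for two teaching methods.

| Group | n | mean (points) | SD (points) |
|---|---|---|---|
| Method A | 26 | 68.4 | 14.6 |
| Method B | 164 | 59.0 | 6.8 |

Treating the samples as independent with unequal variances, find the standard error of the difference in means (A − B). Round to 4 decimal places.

SE₁ = s₁/√n₁ = 14.6/√26 = 2.8633; SE₂ = 6.8/√164 = 0.5310.
Independent samples, unequal variances: SE_diff = √(SE₁² + SE₂²) = √(8.19848689 + 0.281961) = 2.9121.

2.9121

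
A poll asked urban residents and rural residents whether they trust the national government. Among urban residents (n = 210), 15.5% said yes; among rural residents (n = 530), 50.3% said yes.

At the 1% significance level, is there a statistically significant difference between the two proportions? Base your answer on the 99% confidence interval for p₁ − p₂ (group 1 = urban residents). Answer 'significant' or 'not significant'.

The two standard errors are √(0.1550×0.8450/210) = 0.02497 and √(0.5030×0.4970/530) = 0.02172.
Because the samples are independent, SE_diff = √(0.02497² + 0.02172²) = 0.03309.
Using z* = 2.576 for 99%, ME = 2.576 × 0.03309 = 0.08524.
p̂₁ − p̂₂ = -0.3480; interval -0.3480 ± 0.08524 gives (-0.43324, -0.26276).
The interval (-0.43324, -0.26276) does not contain 0, so the difference is significant.

significant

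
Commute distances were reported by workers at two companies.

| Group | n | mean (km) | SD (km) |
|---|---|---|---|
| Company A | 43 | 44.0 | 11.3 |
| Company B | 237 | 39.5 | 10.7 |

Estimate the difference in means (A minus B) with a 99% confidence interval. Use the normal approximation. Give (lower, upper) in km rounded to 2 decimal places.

(-0.29, 9.29)

Standard errors of each mean: 11.3/√43 = 1.7232 and 10.7/√237 = 0.6950.
SE(x̄₁ − x̄₂) = √(1.7232² + 0.6950²) = 1.8581 for independent samples with unequal variances.
With z* = 2.576, the margin is 2.576 × 1.8581 = 4.7865.
x̄₁ − x̄₂ = 44.0 − 39.5 = 4.5000; the interval is 4.5000 ± 4.7865 = (-0.29, 9.29).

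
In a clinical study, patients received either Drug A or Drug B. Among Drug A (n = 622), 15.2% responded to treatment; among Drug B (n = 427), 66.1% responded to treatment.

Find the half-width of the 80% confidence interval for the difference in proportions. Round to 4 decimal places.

Each SE is √(p̂(1−p̂)/n): √(0.1520·0.8480/622) = 0.01440 and √(0.6610·0.3390/427) = 0.02291.
SE(p̂₁ − p̂₂) = √(SE₁² + SE₂²) = √(0.00020736 + 0.0005248681) = 0.02706, since the two samples are independent.
At 80% confidence z* = 1.282; margin = 1.282 × 0.02706 = 0.03469.

0.0347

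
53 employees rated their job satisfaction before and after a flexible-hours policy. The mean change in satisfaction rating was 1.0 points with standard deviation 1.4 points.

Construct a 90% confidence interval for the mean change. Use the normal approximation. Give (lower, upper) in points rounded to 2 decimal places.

Paired design: SE = s_d/√n = 1.4/√53 = 0.1923.
z* = 1.645; margin of error = 1.645 × 0.1923 = 0.3163.
1.0 ± 0.3163 → (0.68, 1.32).

(0.68, 1.32)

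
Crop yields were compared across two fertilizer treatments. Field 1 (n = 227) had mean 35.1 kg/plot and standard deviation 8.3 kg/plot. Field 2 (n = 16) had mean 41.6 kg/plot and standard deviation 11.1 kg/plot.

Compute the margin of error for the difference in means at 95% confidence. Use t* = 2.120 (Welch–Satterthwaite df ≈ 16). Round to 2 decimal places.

SE₁ = s₁/√n₁ = 8.3/√227 = 0.5509; SE₂ = 11.1/√16 = 2.7750.
Independent samples, unequal variances: SE_diff = √(SE₁² + SE₂²) = √(0.30349081 + 7.700625) = 2.8292.
t* = 2.120, so margin of error = 2.120 × 2.8292 = 5.9979.

6.00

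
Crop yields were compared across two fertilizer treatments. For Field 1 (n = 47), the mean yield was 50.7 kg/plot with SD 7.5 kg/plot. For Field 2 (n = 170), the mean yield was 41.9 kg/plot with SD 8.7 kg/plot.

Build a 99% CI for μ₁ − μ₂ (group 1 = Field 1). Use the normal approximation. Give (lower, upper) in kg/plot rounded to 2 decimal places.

Per-group SEs: s₁/√n₁ = 7.5/√47 = 1.0940, s₂/√n₂ = 8.7/√170 = 0.6673.
Unpooled SE of the difference: √(1.196836 + 0.44528929) = 1.2815.
Margin of error = z* · SE = 2.576 × 1.2815 = 3.3011.
x̄₁ − x̄₂ = 50.7 − 41.9 = 8.8000.
CI: 8.8000 ± 3.3011 = (5.50, 12.10).

(5.50, 12.10)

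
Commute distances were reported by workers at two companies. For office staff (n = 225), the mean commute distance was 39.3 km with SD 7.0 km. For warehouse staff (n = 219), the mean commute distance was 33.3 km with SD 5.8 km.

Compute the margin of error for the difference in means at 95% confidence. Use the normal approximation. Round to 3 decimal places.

Standard errors of each mean: 7.0/√225 = 0.4667 and 5.8/√219 = 0.3919.
SE(x̄₁ − x̄₂) = √(0.4667² + 0.3919²) = 0.6094 for independent samples with unequal variances.
With z* = 1.960, the margin is 1.960 × 0.6094 = 1.1944.

1.194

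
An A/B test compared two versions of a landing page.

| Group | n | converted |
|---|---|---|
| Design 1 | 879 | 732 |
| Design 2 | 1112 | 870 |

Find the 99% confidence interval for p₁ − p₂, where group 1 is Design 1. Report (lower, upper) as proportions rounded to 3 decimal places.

(0.005, 0.096)

First, p̂₁ = 732/879 = 0.8328; p̂₂ = 870/1112 = 0.7824.
The two standard errors are √(0.8328×0.1672/879) = 0.01259 and √(0.7824×0.2176/1112) = 0.01237.
Because the samples are independent, SE_diff = √(0.01259² + 0.01237²) = 0.01765.
Using z* = 2.576 for 99%, ME = 2.576 × 0.01765 = 0.04547.
p̂₁ − p̂₂ = 0.0504; interval 0.0504 ± 0.04547 gives (0.005, 0.096).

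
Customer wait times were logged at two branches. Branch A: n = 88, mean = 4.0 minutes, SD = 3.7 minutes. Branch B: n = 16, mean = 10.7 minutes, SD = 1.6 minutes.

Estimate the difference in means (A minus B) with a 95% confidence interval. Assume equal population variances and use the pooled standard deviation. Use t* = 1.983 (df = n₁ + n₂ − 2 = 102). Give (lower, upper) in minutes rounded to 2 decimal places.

(-8.57, -4.83)

s_p = √[((n₁−1)s₁² + (n₂−1)s₂²)/(n₁+n₂−2)] = √[(87·3.7² + 15·1.6²)/102] = 3.4718.
SE = 3.4718·√(1/88 + 1/16) = 0.9436.
With t* = 1.983, margin = 1.983 × 0.9436 = 1.8712.
x̄₁ − x̄₂ = 4.0 − 10.7 = -6.7000; interval -6.7000 ± 1.8712 = (-8.57, -4.83).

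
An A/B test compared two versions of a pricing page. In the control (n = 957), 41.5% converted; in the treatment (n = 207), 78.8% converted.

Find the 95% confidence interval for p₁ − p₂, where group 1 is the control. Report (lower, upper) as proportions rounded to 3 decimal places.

The two standard errors are √(0.4150×0.5850/957) = 0.01593 and √(0.7880×0.2120/207) = 0.02841.
Because the samples are independent, SE_diff = √(0.01593² + 0.02841²) = 0.03257.
Using z* = 1.960 for 95%, ME = 1.960 × 0.03257 = 0.06384.
p̂₁ − p̂₂ = -0.3730; interval -0.3730 ± 0.06384 gives (-0.437, -0.309).

(-0.437, -0.309)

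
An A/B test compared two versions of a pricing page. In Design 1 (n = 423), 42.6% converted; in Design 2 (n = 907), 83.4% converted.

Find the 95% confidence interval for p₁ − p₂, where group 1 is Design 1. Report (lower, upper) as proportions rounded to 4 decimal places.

(-0.4610, -0.3550)

Each SE is √(p̂(1−p̂)/n): √(0.4260·0.5740/423) = 0.02404 and √(0.8340·0.1660/907) = 0.01235.
SE(p̂₁ − p̂₂) = √(SE₁² + SE₂²) = √(0.0005779216 + 0.0001525225) = 0.02703, since the two samples are independent.
At 95% confidence z* = 1.960; margin = 1.960 × 0.02703 = 0.05298.
The difference is 0.4260 − 0.8340 = -0.4080, so the interval is -0.4080 ± 0.05298 = (-0.4610, -0.3550).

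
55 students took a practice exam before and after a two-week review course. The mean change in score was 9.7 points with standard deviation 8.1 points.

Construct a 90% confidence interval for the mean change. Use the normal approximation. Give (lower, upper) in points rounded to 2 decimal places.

(7.90, 11.50)

Paired design: SE = s_d/√n = 8.1/√55 = 1.0922.
z* = 1.645; margin of error = 1.645 × 1.0922 = 1.7967.
9.7 ± 1.7967 → (7.90, 11.50).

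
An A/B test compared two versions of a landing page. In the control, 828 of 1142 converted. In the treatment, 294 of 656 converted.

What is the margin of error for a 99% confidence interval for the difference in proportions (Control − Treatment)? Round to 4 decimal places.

0.0605

First, p̂₁ = 828/1142 = 0.7250; p̂₂ = 294/656 = 0.4482.
The two standard errors are √(0.7250×0.2750/1142) = 0.01321 and √(0.4482×0.5518/656) = 0.01942.
Because the samples are independent, SE_diff = √(0.01321² + 0.01942²) = 0.02349.
Using z* = 2.576 for 99%, ME = 2.576 × 0.02349 = 0.06051.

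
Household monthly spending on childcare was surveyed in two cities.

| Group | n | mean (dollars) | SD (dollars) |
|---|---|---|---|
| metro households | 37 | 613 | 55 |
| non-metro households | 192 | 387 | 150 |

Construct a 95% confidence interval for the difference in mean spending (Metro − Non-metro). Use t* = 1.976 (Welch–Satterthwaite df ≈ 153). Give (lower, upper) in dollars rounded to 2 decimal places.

SE₁ = s₁/√n₁ = 55/√37 = 9.0419; SE₂ = 150/√192 = 10.8253.
Independent samples, unequal variances: SE_diff = √(SE₁² + SE₂²) = √(81.75595561 + 117.18712009) = 14.1047.
t* = 1.976, so margin of error = 1.976 × 14.1047 = 27.8709.
Difference in means = 613 − 387 = 226.0000.
226.0000 ± 27.8709 → (198.13, 253.87).

(198.13, 253.87)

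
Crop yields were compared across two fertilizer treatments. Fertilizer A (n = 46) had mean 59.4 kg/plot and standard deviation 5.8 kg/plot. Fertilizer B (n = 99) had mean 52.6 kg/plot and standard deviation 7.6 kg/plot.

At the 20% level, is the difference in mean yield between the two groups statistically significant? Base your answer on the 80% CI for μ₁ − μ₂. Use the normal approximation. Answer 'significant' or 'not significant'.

Standard errors of each mean: 5.8/√46 = 0.8552 and 7.6/√99 = 0.7638.
SE(x̄₁ − x̄₂) = √(0.8552² + 0.7638²) = 1.1466 for independent samples with unequal variances.
With z* = 1.282, the margin is 1.282 × 1.1466 = 1.4699.
x̄₁ − x̄₂ = 59.4 − 52.6 = 6.8000; the interval is 6.8000 ± 1.4699 = (5.3301, 8.2699).
The interval (5.3301, 8.2699) does not contain 0, so the difference is significant.

significant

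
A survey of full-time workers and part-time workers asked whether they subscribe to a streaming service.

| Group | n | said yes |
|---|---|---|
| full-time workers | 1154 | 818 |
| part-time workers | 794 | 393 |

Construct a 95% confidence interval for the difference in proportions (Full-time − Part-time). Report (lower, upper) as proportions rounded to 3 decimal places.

p̂₁ = 818/1154 = 0.7088 and p̂₂ = 393/794 = 0.4950.
SE₁ = √(p̂₁(1−p̂₁)/n₁) = √(0.7088·0.2912/1154) = 0.01337; SE₂ = √(0.4950·0.5050/794) = 0.01774.
Independent samples: SE of the difference = √(SE₁² + SE₂²) = √(0.0001787569 + 0.0003147076) = 0.02221.
z* for 95% confidence is 1.960, so the margin of error is 1.960 × 0.02221 = 0.04353.
Point estimate p̂₁ − p̂₂ = 0.7088 − 0.4950 = 0.2138.
0.2138 ± 0.04353 → (0.170, 0.257).

(0.170, 0.257)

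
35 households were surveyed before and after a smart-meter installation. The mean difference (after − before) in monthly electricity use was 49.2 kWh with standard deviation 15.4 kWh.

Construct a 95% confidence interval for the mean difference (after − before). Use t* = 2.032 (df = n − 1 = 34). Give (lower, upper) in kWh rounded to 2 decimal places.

(43.91, 54.49)

This is a matched-pairs design, so SE = s_d/√n = 15.4/√35 = 2.6031.
Margin = 2.032 × 2.6031 = 5.2895; the interval is 49.2 ± 5.2895 = (43.91, 54.49).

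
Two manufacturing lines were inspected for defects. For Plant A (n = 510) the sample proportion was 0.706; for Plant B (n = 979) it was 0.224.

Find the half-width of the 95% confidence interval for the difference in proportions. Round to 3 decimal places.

0.047

Each SE is √(p̂(1−p̂)/n): √(0.7060·0.2940/510) = 0.02017 and √(0.2240·0.7760/979) = 0.01332.
SE(p̂₁ − p̂₂) = √(SE₁² + SE₂²) = √(0.0004068289 + 0.0001774224) = 0.02417, since the two samples are independent.
At 95% confidence z* = 1.960; margin = 1.960 × 0.02417 = 0.04737.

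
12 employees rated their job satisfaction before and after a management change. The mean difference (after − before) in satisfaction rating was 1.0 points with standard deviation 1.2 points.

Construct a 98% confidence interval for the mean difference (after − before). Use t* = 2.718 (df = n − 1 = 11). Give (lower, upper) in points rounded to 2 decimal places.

Paired design: SE = s_d/√n = 1.2/√12 = 0.3464.
t* = 2.718; margin of error = 2.718 × 0.3464 = 0.9415.
1.0 ± 0.9415 → (0.06, 1.94).

(0.06, 1.94)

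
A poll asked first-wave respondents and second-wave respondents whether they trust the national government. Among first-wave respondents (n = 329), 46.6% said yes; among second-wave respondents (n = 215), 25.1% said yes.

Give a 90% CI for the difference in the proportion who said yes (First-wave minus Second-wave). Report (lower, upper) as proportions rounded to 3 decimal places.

The two standard errors are √(0.4660×0.5340/329) = 0.02750 and √(0.2510×0.7490/215) = 0.02957.
Because the samples are independent, SE_diff = √(0.02750² + 0.02957²) = 0.04038.
Using z* = 1.645 for 90%, ME = 1.645 × 0.04038 = 0.06643.
p̂₁ − p̂₂ = 0.2150; interval 0.2150 ± 0.06643 gives (0.149, 0.281).

(0.149, 0.281)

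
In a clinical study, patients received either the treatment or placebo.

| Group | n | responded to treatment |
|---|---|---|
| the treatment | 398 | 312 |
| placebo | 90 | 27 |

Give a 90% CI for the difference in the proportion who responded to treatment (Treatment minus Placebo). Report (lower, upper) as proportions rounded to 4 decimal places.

Sample proportions: 312/398 = 0.7839, 27/90 = 0.3000.
Each SE is √(p̂(1−p̂)/n): √(0.7839·0.2161/398) = 0.02063 and √(0.3000·0.7000/90) = 0.04830.
SE(p̂₁ − p̂₂) = √(SE₁² + SE₂²) = √(0.0004255969 + 0.00233289) = 0.05252, since the two samples are independent.
At 90% confidence z* = 1.645; margin = 1.645 × 0.05252 = 0.08640.
The difference is 0.7839 − 0.3000 = 0.4839, so the interval is 0.4839 ± 0.08640 = (0.3975, 0.5703).

(0.3975, 0.5703)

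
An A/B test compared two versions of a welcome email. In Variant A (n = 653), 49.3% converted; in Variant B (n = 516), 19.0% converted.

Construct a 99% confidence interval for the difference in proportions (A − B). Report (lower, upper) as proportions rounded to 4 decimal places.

(0.2358, 0.3702)

SE₁ = √(p̂₁(1−p̂₁)/n₁) = √(0.4930·0.5070/653) = 0.01956; SE₂ = √(0.1900·0.8100/516) = 0.01727.
Independent samples: SE of the difference = √(SE₁² + SE₂²) = √(0.0003825936 + 0.0002982529) = 0.02609.
z* for 99% confidence is 2.576, so the margin of error is 2.576 × 0.02609 = 0.06721.
Point estimate p̂₁ − p̂₂ = 0.4930 − 0.1900 = 0.3030.
0.3030 ± 0.06721 → (0.2358, 0.3702).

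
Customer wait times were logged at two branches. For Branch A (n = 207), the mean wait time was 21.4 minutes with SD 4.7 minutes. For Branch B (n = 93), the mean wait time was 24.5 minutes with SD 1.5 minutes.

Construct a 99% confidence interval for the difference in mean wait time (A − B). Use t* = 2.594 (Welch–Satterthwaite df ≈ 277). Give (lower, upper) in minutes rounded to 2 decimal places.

Per-group SEs: s₁/√n₁ = 4.7/√207 = 0.3267, s₂/√n₂ = 1.5/√93 = 0.1555.
Unpooled SE of the difference: √(0.10673289 + 0.02418025) = 0.3618.
Margin of error = t* · SE = 2.594 × 0.3618 = 0.9385.
x̄₁ − x̄₂ = 21.4 − 24.5 = -3.1000.
CI: -3.1000 ± 0.9385 = (-4.04, -2.16).

(-4.04, -2.16)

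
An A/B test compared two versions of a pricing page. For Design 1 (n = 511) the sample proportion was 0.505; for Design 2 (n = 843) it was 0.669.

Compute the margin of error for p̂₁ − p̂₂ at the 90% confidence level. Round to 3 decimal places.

SE₁ = √(p̂₁(1−p̂₁)/n₁) = √(0.5050·0.4950/511) = 0.02212; SE₂ = √(0.6690·0.3310/843) = 0.01621.
Independent samples: SE of the difference = √(SE₁² + SE₂²) = √(0.0004892944 + 0.0002627641) = 0.02742.
z* for 90% confidence is 1.645, so the margin of error is 1.645 × 0.02742 = 0.04511.

0.045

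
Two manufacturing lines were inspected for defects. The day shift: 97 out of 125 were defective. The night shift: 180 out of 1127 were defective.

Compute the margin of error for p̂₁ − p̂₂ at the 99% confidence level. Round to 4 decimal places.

0.1001

Sample proportions: 97/125 = 0.7760, 180/1127 = 0.1597.
Each SE is √(p̂(1−p̂)/n): √(0.7760·0.2240/125) = 0.03729 and √(0.1597·0.8403/1127) = 0.01091.
SE(p̂₁ − p̂₂) = √(SE₁² + SE₂²) = √(0.0013905441 + 0.0001190281) = 0.03885, since the two samples are independent.
At 99% confidence z* = 2.576; margin = 2.576 × 0.03885 = 0.10008.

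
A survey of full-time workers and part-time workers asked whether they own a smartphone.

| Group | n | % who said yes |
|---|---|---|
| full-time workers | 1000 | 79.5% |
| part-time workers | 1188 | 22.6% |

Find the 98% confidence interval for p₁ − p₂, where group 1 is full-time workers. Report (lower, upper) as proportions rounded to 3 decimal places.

(0.528, 0.610)

The two standard errors are √(0.7950×0.2050/1000) = 0.01277 and √(0.2260×0.7740/1188) = 0.01213.
Because the samples are independent, SE_diff = √(0.01277² + 0.01213²) = 0.01761.
Using z* = 2.326 for 98%, ME = 2.326 × 0.01761 = 0.04096.
p̂₁ − p̂₂ = 0.5690; interval 0.5690 ± 0.04096 gives (0.528, 0.610).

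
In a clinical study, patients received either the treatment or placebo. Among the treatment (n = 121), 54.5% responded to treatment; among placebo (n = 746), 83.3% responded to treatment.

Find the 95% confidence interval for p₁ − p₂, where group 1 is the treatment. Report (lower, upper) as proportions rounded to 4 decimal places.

(-0.3807, -0.1953)

Each SE is √(p̂(1−p̂)/n): √(0.5450·0.4550/121) = 0.04527 and √(0.8330·0.1670/746) = 0.01366.
SE(p̂₁ − p̂₂) = √(SE₁² + SE₂²) = √(0.0020493729 + 0.0001865956) = 0.04729, since the two samples are independent.
At 95% confidence z* = 1.960; margin = 1.960 × 0.04729 = 0.09269.
The difference is 0.5450 − 0.8330 = -0.2880, so the interval is -0.2880 ± 0.09269 = (-0.3807, -0.1953).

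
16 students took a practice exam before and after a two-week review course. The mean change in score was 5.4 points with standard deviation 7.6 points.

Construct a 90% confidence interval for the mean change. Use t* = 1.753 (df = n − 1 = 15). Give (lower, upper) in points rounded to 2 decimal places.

(2.07, 8.73)

Paired design: SE = s_d/√n = 7.6/√16 = 1.9000.
t* = 1.753; margin of error = 1.753 × 1.9000 = 3.3307.
5.4 ± 3.3307 → (2.07, 8.73).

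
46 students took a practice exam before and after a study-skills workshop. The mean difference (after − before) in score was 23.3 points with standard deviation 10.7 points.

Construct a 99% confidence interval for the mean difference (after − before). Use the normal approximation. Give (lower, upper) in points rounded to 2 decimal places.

(19.24, 27.36)

Paired design: SE = s_d/√n = 10.7/√46 = 1.5776.
z* = 2.576; margin of error = 2.576 × 1.5776 = 4.0639.
23.3 ± 4.0639 → (19.24, 27.36).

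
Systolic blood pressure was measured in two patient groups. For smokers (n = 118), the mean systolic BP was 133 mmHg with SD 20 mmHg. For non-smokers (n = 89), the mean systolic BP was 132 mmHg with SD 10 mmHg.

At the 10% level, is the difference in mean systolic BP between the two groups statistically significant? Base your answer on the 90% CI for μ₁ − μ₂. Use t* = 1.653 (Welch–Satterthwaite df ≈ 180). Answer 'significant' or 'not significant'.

SE₁ = s₁/√n₁ = 20/√118 = 1.8411; SE₂ = 10/√89 = 1.0600.
Independent samples, unequal variances: SE_diff = √(SE₁² + SE₂²) = √(3.38964921 + 1.1236) = 2.1244.
t* = 1.653, so margin of error = 1.653 × 2.1244 = 3.5116.
Difference in means = 133 − 132 = 1.0000.
1.0000 ± 3.5116 → (-2.5116, 4.5116).
The interval (-2.5116, 4.5116) contains 0, so the difference is not significant.

not significant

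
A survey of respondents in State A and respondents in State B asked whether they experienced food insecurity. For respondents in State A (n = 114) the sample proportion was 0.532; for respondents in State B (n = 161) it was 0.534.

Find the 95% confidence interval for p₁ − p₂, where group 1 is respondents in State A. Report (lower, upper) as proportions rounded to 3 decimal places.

(-0.122, 0.118)

The two standard errors are √(0.5320×0.4680/114) = 0.04673 and √(0.5340×0.4660/161) = 0.03931.
Because the samples are independent, SE_diff = √(0.04673² + 0.03931²) = 0.06107.
Using z* = 1.960 for 95%, ME = 1.960 × 0.06107 = 0.11970.
p̂₁ − p̂₂ = -0.0020; interval -0.0020 ± 0.11970 gives (-0.122, 0.118).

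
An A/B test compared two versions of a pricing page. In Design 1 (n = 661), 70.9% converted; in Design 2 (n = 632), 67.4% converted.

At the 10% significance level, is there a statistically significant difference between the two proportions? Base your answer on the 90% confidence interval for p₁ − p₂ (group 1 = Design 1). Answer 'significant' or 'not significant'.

not significant

Each SE is √(p̂(1−p̂)/n): √(0.7090·0.2910/661) = 0.01767 and √(0.6740·0.3260/632) = 0.01865.
SE(p̂₁ − p̂₂) = √(SE₁² + SE₂²) = √(0.0003122289 + 0.0003478225) = 0.02569, since the two samples are independent.
At 90% confidence z* = 1.645; margin = 1.645 × 0.02569 = 0.04226.
The difference is 0.7090 − 0.6740 = 0.0350, so the interval is 0.0350 ± 0.04226 = (-0.00726, 0.07726).
The interval (-0.00726, 0.07726) contains 0, so the difference is not significant.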